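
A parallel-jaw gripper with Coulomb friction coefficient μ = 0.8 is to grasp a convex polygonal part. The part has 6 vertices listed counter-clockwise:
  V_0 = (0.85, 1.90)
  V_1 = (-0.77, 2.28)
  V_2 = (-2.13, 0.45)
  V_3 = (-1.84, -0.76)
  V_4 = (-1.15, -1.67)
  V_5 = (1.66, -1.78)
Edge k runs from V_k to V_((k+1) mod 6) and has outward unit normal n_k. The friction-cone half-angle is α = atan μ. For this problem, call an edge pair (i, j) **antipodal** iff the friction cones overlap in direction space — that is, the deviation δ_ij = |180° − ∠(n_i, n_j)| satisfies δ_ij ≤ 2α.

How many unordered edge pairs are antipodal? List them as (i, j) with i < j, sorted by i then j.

α = atan 0.8 = 38.66°;  2α = 77.32°
n_0 = (+0.2284, +0.9736)
n_1 = (-0.8026, +0.5965)
n_2 = (-0.9725, -0.2331)
n_3 = (-0.7968, -0.6042)
n_4 = (-0.0391, -0.9992)
n_5 = (+0.9766, +0.2150)
  (0,1): δ = 113.42°  ·
  (0,2): δ = 63.32°  ✓
  (0,3): δ = 39.63°  ✓
  (0,4): δ = 10.96°  ✓
  (0,5): δ = 115.61°  ·
  (1,2): δ = 129.90°  ·
  (1,3): δ = 106.21°  ·
  (1,4): δ = 55.62°  ✓
  (1,5): δ = 49.03°  ✓
  (2,3): δ = 156.31°  ·
  (2,4): δ = 105.72°  ·
  (2,5): δ = 1.06°  ✓
  (3,4): δ = 129.41°  ·
  (3,5): δ = 24.76°  ✓
  (4,5): δ = 75.34°  ✓
antipodal pairs: 8

count = 8; pairs: (0,2), (0,3), (0,4), (1,4), (1,5), (2,5), (3,5), (4,5)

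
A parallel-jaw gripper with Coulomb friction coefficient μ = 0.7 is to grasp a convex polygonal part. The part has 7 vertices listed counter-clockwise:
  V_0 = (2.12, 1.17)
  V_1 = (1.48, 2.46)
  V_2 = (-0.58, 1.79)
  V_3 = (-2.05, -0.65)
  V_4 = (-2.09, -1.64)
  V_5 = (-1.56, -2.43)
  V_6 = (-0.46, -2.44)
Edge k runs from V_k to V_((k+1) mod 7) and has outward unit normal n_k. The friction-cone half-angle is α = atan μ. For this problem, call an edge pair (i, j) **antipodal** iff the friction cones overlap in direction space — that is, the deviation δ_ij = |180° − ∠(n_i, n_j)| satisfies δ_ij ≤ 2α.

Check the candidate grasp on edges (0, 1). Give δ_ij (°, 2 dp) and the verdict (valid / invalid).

δ = 98.37°, invalid

α = atan 0.7 = 34.99°;  2α = 69.98°
edge 0: e_0 = (-0.64, +1.29);  n_0 = (+0.8958, +0.4444)
edge 1: e_1 = (-2.06, -0.67);  n_1 = (-0.3093, +0.9510)
∠(n_0, n_1) = 81.63°
δ = |180° − 81.63°| = 98.37°
98.37° > 2α = 69.98°  →  invalid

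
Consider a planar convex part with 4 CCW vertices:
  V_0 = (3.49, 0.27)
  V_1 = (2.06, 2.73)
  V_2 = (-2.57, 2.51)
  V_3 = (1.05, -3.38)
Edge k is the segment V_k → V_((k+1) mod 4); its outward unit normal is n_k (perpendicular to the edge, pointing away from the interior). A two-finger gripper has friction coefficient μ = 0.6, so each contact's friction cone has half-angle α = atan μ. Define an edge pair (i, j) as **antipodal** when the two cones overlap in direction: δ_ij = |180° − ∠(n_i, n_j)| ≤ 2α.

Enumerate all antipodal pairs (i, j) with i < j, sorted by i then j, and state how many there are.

α = atan 0.6 = 30.96°;  2α = 61.93°
n_0 = (+0.8645, +0.5026)
n_1 = (-0.0475, +0.9989)
n_2 = (-0.8520, -0.5236)
n_3 = (+0.8313, -0.5558)
  (0,1): δ = 117.45°  ·
  (0,2): δ = 1.41°  ✓
  (0,3): δ = 116.07°  ·
  (1,2): δ = 61.15°  ✓
  (1,3): δ = 53.52°  ✓
  (2,3): δ = 65.34°  ·
antipodal pairs: 3

count = 3; pairs: (0,2), (1,2), (1,3)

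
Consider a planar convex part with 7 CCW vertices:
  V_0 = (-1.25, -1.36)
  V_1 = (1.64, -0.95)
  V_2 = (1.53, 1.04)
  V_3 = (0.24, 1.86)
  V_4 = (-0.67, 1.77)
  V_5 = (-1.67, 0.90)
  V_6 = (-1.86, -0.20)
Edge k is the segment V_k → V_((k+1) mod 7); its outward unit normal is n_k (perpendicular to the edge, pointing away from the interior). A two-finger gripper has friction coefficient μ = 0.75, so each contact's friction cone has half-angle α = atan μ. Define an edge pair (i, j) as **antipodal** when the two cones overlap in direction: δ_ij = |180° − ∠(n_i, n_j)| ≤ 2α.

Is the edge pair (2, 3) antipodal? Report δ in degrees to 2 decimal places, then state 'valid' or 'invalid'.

δ = 141.91°, invalid

α = atan 0.75 = 36.87°;  2α = 73.74°
edge 2: e_2 = (-1.29, +0.82);  n_2 = (+0.5365, +0.8439)
edge 3: e_3 = (-0.91, -0.09);  n_3 = (-0.0984, +0.9951)
∠(n_2, n_3) = 38.09°
δ = |180° − 38.09°| = 141.91°
141.91° > 2α = 73.74°  →  invalid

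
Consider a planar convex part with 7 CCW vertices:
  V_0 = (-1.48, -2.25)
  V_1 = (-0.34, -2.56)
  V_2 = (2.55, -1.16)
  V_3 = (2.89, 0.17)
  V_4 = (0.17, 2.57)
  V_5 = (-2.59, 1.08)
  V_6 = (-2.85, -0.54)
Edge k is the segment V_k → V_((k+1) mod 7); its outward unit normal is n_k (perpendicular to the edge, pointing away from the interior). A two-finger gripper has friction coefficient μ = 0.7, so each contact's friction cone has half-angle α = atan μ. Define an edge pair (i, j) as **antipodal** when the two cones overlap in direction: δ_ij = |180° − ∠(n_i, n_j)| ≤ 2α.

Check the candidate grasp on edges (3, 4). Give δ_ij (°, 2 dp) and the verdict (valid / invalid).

α = atan 0.7 = 34.99°;  2α = 69.98°
edge 3: e_3 = (-2.72, +2.40);  n_3 = (+0.6616, +0.7498)
edge 4: e_4 = (-2.76, -1.49);  n_4 = (-0.4751, +0.8800)
∠(n_3, n_4) = 69.79°
δ = |180° − 69.79°| = 110.21°
110.21° > 2α = 69.98°  →  invalid

δ = 110.21°, invalid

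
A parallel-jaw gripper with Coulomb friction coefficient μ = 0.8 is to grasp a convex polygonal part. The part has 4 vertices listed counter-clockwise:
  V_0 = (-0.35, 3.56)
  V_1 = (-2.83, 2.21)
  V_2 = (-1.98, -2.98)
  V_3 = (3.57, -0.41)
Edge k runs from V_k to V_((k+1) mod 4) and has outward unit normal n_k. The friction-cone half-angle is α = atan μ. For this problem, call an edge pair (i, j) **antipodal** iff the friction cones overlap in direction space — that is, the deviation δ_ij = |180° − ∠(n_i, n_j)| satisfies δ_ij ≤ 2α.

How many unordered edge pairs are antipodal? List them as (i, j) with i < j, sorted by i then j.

α = atan 0.8 = 38.66°;  2α = 77.32°
n_0 = (-0.4781, +0.8783)
n_1 = (-0.9869, -0.1616)
n_2 = (+0.4202, -0.9074)
n_3 = (+0.7116, +0.7026)
  (0,1): δ = 109.26°  ·
  (0,2): δ = 3.71°  ✓
  (0,3): δ = 106.08°  ·
  (1,2): δ = 74.45°  ✓
  (1,3): δ = 35.34°  ✓
  (2,3): δ = 70.21°  ✓
antipodal pairs: 4

count = 4; pairs: (0,2), (1,2), (1,3), (2,3)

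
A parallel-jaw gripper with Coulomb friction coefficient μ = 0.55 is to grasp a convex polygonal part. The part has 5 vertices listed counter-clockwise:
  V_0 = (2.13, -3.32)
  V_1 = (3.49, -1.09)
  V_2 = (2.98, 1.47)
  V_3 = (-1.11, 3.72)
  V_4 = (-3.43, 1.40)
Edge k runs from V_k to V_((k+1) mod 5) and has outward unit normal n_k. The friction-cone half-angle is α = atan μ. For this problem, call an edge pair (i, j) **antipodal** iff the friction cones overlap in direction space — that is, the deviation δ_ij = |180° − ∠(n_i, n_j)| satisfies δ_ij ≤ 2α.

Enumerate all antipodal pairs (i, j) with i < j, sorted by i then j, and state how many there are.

α = atan 0.55 = 28.81°;  2α = 57.62°
n_0 = (+0.8538, -0.5207)
n_1 = (+0.9807, +0.1954)
n_2 = (+0.4820, +0.8762)
n_3 = (-0.7071, +0.7071)
n_4 = (-0.6472, -0.7623)
  (0,1): δ = 137.36°  ·
  (0,2): δ = 87.44°  ·
  (0,3): δ = 13.62°  ✓
  (0,4): δ = 81.05°  ·
  (1,2): δ = 130.08°  ·
  (1,3): δ = 56.27°  ✓
  (1,4): δ = 38.40°  ✓
  (2,3): δ = 106.18°  ·
  (2,4): δ = 11.51°  ✓
  (3,4): δ = 85.33°  ·
antipodal pairs: 4

count = 4; pairs: (0,3), (1,3), (1,4), (2,4)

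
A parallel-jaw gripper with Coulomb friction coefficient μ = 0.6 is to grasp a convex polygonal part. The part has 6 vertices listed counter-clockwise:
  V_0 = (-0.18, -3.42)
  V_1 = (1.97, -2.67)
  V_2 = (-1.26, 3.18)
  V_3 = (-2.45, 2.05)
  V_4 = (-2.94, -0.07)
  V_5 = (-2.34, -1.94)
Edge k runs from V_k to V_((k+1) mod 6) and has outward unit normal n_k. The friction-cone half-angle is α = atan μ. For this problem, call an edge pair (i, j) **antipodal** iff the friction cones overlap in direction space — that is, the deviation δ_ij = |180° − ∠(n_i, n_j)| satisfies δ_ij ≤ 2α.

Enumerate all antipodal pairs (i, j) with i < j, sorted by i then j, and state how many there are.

count = 5; pairs: (0,2), (0,3), (1,3), (1,4), (1,5)

α = atan 0.6 = 30.96°;  2α = 61.93°
n_0 = (+0.3294, -0.9442)
n_1 = (+0.8754, +0.4834)
n_2 = (-0.6886, +0.7252)
n_3 = (-0.9743, +0.2252)
n_4 = (-0.9522, -0.3055)
n_5 = (-0.5652, -0.8249)
  (0,1): δ = 80.33°  ·
  (0,2): δ = 24.29°  ✓
  (0,3): δ = 57.75°  ✓
  (0,4): δ = 88.56°  ·
  (0,5): δ = 126.35°  ·
  (1,2): δ = 75.39°  ·
  (1,3): δ = 41.92°  ✓
  (1,4): δ = 11.12°  ✓
  (1,5): δ = 26.68°  ✓
  (2,3): δ = 146.53°  ·
  (2,4): δ = 115.73°  ·
  (2,5): δ = 77.94°  ·
  (3,4): δ = 149.20°  ·
  (3,5): δ = 111.40°  ·
  (4,5): δ = 142.21°  ·
antipodal pairs: 5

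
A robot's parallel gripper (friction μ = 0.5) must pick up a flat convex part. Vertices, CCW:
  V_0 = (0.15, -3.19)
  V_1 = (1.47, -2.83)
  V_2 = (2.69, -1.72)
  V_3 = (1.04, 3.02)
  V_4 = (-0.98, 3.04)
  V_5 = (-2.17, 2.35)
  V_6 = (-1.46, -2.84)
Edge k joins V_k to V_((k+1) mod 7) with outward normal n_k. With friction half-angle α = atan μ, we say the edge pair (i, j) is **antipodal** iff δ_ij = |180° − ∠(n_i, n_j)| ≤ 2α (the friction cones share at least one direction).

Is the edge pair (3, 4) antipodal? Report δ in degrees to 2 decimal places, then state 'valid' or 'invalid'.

α = atan 0.5 = 26.57°;  2α = 53.13°
edge 3: e_3 = (-2.02, +0.02);  n_3 = (+0.0099, +1.0000)
edge 4: e_4 = (-1.19, -0.69);  n_4 = (-0.5016, +0.8651)
∠(n_3, n_4) = 30.67°
δ = |180° − 30.67°| = 149.33°
149.33° > 2α = 53.13°  →  invalid

δ = 149.33°, invalid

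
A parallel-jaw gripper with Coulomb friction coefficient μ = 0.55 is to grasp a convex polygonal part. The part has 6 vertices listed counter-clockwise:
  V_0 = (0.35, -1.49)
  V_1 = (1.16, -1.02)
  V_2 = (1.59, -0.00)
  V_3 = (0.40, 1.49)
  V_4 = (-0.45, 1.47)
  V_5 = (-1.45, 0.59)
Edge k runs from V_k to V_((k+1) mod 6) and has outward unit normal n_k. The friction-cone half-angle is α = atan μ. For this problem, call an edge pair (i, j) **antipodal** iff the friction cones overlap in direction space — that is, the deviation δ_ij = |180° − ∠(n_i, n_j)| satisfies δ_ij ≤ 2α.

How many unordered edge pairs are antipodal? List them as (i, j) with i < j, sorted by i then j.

α = atan 0.55 = 28.81°;  2α = 57.62°
n_0 = (+0.5019, -0.8649)
n_1 = (+0.9215, -0.3885)
n_2 = (+0.7814, +0.6241)
n_3 = (-0.0235, +0.9997)
n_4 = (-0.6606, +0.7507)
n_5 = (-0.7562, -0.6544)
  (0,1): δ = 142.98°  ·
  (0,2): δ = 81.51°  ·
  (0,3): δ = 28.78°  ✓
  (0,4): δ = 11.22°  ✓
  (0,5): δ = 100.75°  ·
  (1,2): δ = 118.53°  ·
  (1,3): δ = 65.79°  ·
  (1,4): δ = 25.79°  ✓
  (1,5): δ = 63.73°  ·
  (2,3): δ = 127.26°  ·
  (2,4): δ = 87.27°  ·
  (2,5): δ = 2.26°  ✓
  (3,4): δ = 140.00°  ·
  (3,5): δ = 50.48°  ✓
  (4,5): δ = 90.48°  ·
antipodal pairs: 5

count = 5; pairs: (0,3), (0,4), (1,4), (2,5), (3,5)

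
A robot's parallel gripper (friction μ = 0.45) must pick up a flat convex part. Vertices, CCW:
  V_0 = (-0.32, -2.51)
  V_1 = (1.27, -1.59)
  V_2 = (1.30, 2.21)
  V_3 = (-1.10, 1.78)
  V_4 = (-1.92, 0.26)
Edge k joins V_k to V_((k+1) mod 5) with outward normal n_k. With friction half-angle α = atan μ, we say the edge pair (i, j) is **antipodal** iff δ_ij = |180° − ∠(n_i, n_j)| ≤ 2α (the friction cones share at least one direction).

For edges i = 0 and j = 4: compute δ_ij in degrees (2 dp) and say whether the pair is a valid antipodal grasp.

α = atan 0.45 = 24.23°;  2α = 48.46°
edge 0: e_0 = (+1.59, +0.92);  n_0 = (+0.5008, -0.8656)
edge 4: e_4 = (+1.60, -2.77);  n_4 = (-0.8659, -0.5002)
∠(n_0, n_4) = 90.04°
δ = |180° − 90.04°| = 89.96°
89.96° > 2α = 48.46°  →  invalid

δ = 89.96°, invalid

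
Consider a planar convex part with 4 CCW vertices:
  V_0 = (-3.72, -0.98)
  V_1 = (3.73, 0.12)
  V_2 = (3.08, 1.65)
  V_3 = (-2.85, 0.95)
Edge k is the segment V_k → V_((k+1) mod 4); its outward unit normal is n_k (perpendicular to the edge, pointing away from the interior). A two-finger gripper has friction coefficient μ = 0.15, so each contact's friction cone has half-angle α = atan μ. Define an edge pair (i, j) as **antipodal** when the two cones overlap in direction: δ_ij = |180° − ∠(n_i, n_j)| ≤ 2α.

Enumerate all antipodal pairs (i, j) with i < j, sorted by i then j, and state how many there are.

α = atan 0.15 = 8.53°;  2α = 17.06°
n_0 = (+0.1461, -0.9893)
n_1 = (+0.9204, +0.3910)
n_2 = (-0.1172, +0.9931)
n_3 = (-0.9117, +0.4110)
  (0,1): δ = 75.38°  ·
  (0,2): δ = 1.67°  ✓
  (0,3): δ = 57.34°  ·
  (1,2): δ = 106.29°  ·
  (1,3): δ = 47.28°  ·
  (2,3): δ = 121.00°  ·
antipodal pairs: 1

count = 1; pairs: (0,2)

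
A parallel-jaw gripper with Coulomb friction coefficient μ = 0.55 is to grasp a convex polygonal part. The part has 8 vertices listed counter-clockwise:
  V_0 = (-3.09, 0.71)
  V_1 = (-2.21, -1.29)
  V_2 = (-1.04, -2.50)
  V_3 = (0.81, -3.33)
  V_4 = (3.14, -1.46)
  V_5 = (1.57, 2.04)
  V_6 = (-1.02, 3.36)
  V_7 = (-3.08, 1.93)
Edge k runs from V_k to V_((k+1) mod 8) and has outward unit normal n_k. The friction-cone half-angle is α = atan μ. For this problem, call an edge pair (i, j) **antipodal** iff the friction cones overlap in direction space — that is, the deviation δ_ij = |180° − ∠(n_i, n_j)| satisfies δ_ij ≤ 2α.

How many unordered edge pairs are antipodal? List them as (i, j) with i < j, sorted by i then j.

α = atan 0.55 = 28.81°;  2α = 57.62°
n_0 = (-0.9153, -0.4027)
n_1 = (-0.7189, -0.6951)
n_2 = (-0.4093, -0.9124)
n_3 = (+0.6259, -0.7799)
n_4 = (+0.9124, +0.4093)
n_5 = (+0.4541, +0.8910)
n_6 = (-0.5702, +0.8215)
n_7 = (-1.0000, +0.0082)
  (0,1): δ = 159.71°  ·
  (0,2): δ = 137.91°  ·
  (0,3): δ = 75.00°  ·
  (0,4): δ = 0.41°  ✓
  (0,5): δ = 39.24°  ✓
  (0,6): δ = 101.02°  ·
  (0,7): δ = 155.78°  ·
  (1,2): δ = 158.20°  ·
  (1,3): δ = 95.29°  ·
  (1,4): δ = 19.88°  ✓
  (1,5): δ = 18.96°  ✓
  (1,6): δ = 80.73°  ·
  (1,7): δ = 135.49°  ·
  (2,3): δ = 117.09°  ·
  (2,4): δ = 41.68°  ✓
  (2,5): δ = 2.84°  ✓
  (2,6): δ = 58.93°  ·
  (2,7): δ = 113.69°  ·
  (3,4): δ = 104.59°  ·
  (3,5): δ = 65.76°  ·
  (3,6): δ = 3.98°  ✓
  (3,7): δ = 50.78°  ✓
  (4,5): δ = 141.17°  ·
  (4,6): δ = 79.39°  ·
  (4,7): δ = 24.63°  ✓
  (5,6): δ = 118.23°  ·
  (5,7): δ = 63.46°  ·
  (6,7): δ = 125.24°  ·
antipodal pairs: 9

count = 9; pairs: (0,4), (0,5), (1,4), (1,5), (2,4), (2,5), (3,6), (3,7), (4,7)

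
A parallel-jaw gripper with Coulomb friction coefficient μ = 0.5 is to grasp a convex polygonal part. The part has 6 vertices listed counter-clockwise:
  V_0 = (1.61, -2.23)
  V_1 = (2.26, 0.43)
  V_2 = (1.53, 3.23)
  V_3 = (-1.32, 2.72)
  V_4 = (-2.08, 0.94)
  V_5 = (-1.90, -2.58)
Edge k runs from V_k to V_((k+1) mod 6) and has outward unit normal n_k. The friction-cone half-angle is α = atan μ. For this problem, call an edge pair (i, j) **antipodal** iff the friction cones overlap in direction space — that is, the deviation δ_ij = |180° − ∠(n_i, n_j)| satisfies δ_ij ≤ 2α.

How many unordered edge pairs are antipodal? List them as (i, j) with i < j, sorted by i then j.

α = atan 0.5 = 26.57°;  2α = 53.13°
n_0 = (+0.9714, -0.2374)
n_1 = (+0.9677, +0.2523)
n_2 = (-0.1761, +0.9844)
n_3 = (-0.9197, +0.3927)
n_4 = (-0.9987, -0.0511)
n_5 = (+0.0992, -0.9951)
  (0,1): δ = 151.66°  ·
  (0,2): δ = 66.12°  ·
  (0,3): δ = 9.39°  ✓
  (0,4): δ = 16.66°  ✓
  (0,5): δ = 109.43°  ·
  (1,2): δ = 94.47°  ·
  (1,3): δ = 37.73°  ✓
  (1,4): δ = 11.69°  ✓
  (1,5): δ = 81.08°  ·
  (2,3): δ = 123.27°  ·
  (2,4): δ = 97.22°  ·
  (2,5): δ = 4.45°  ✓
  (3,4): δ = 153.95°  ·
  (3,5): δ = 61.18°  ·
  (4,5): δ = 87.23°  ·
antipodal pairs: 5

count = 5; pairs: (0,3), (0,4), (1,3), (1,4), (2,5)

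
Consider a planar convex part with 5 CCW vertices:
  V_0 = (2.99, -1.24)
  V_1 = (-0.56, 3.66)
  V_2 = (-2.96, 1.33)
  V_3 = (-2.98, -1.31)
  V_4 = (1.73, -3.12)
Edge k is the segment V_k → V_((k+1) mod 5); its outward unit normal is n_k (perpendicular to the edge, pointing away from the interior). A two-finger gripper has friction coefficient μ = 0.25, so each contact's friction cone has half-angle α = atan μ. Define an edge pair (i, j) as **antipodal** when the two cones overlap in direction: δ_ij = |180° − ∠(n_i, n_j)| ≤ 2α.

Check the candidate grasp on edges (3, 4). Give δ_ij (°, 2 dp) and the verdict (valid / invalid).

δ = 102.81°, invalid

α = atan 0.25 = 14.04°;  2α = 28.07°
edge 3: e_3 = (+4.71, -1.81);  n_3 = (-0.3587, -0.9334)
edge 4: e_4 = (+1.26, +1.88);  n_4 = (+0.8307, -0.5567)
∠(n_3, n_4) = 77.19°
δ = |180° − 77.19°| = 102.81°
102.81° > 2α = 28.07°  →  invalid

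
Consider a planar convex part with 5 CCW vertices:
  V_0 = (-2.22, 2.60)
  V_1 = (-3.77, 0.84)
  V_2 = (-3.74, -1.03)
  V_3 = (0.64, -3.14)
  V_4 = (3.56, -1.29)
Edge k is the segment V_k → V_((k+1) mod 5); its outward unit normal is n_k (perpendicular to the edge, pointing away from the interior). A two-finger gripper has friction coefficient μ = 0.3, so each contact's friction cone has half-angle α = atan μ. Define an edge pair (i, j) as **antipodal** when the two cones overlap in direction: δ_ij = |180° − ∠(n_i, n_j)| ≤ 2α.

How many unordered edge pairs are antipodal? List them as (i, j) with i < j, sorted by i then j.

α = atan 0.3 = 16.70°;  2α = 33.40°
n_0 = (-0.7505, +0.6609)
n_1 = (-0.9999, -0.0160)
n_2 = (-0.4340, -0.9009)
n_3 = (+0.5352, -0.8447)
n_4 = (+0.5583, +0.8296)
  (0,1): δ = 137.71°  ·
  (0,2): δ = 74.35°  ·
  (0,3): δ = 16.27°  ✓
  (0,4): δ = 97.43°  ·
  (1,2): δ = 116.64°  ·
  (1,3): δ = 58.56°  ·
  (1,4): δ = 55.14°  ·
  (2,3): δ = 121.92°  ·
  (2,4): δ = 8.22°  ✓
  (3,4): δ = 66.30°  ·
antipodal pairs: 2

count = 2; pairs: (0,3), (2,4)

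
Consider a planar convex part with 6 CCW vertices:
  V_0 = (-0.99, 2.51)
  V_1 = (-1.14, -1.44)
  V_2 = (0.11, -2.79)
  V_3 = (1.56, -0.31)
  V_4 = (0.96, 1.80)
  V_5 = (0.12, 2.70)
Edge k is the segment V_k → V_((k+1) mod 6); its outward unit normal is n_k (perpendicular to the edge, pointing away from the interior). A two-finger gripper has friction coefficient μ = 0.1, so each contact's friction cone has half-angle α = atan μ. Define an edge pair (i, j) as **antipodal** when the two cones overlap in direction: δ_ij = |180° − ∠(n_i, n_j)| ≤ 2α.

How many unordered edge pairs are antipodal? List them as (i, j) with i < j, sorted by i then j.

count = 1; pairs: (1,4)

α = atan 0.1 = 5.71°;  2α = 11.42°
n_0 = (-0.9993, +0.0379)
n_1 = (-0.7338, -0.6794)
n_2 = (+0.8633, -0.5047)
n_3 = (+0.9619, +0.2735)
n_4 = (+0.7311, +0.6823)
n_5 = (-0.1687, +0.9857)
  (0,1): δ = 135.03°  ·
  (0,2): δ = 28.14°  ·
  (0,3): δ = 18.05°  ·
  (0,4): δ = 45.20°  ·
  (0,5): δ = 101.89°  ·
  (1,2): δ = 73.11°  ·
  (1,3): δ = 26.92°  ·
  (1,4): δ = 0.23°  ✓
  (1,5): δ = 56.92°  ·
  (2,3): δ = 133.81°  ·
  (2,4): δ = 106.66°  ·
  (2,5): δ = 49.97°  ·
  (3,4): δ = 152.85°  ·
  (3,5): δ = 96.16°  ·
  (4,5): δ = 123.31°  ·
antipodal pairs: 1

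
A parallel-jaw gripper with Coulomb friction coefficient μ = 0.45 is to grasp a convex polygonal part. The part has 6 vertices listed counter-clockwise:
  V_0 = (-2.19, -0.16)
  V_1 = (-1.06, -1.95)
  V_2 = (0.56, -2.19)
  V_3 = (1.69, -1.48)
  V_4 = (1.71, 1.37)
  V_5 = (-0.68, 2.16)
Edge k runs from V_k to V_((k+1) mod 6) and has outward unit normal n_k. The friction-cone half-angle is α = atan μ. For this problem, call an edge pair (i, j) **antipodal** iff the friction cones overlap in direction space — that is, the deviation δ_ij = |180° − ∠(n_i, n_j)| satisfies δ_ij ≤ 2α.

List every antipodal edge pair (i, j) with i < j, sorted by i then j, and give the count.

α = atan 0.45 = 24.23°;  2α = 48.46°
n_0 = (-0.8456, -0.5338)
n_1 = (-0.1465, -0.9892)
n_2 = (+0.5320, -0.8467)
n_3 = (+1.0000, -0.0070)
n_4 = (+0.3138, +0.9495)
n_5 = (-0.8381, +0.5455)
  (0,1): δ = 130.69°  ·
  (0,2): δ = 90.12°  ·
  (0,3): δ = 32.67°  ✓
  (0,4): δ = 39.45°  ✓
  (0,5): δ = 114.68°  ·
  (1,2): δ = 139.43°  ·
  (1,3): δ = 81.98°  ·
  (1,4): δ = 9.86°  ✓
  (1,5): δ = 65.37°  ·
  (2,3): δ = 122.54°  ·
  (2,4): δ = 50.43°  ·
  (2,5): δ = 24.80°  ✓
  (3,4): δ = 107.89°  ·
  (3,5): δ = 32.66°  ✓
  (4,5): δ = 104.77°  ·
antipodal pairs: 5

count = 5; pairs: (0,3), (0,4), (1,4), (2,5), (3,5)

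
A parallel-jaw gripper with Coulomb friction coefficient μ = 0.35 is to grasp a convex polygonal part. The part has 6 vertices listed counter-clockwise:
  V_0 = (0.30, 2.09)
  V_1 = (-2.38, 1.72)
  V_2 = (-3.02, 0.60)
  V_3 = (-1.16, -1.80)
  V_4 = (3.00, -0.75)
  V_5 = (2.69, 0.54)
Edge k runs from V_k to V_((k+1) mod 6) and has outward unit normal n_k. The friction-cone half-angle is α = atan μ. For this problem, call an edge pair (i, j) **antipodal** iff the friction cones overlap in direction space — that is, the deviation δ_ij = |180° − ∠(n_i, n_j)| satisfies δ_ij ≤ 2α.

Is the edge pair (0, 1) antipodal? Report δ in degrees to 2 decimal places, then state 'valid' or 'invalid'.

α = atan 0.35 = 19.29°;  2α = 38.58°
edge 0: e_0 = (-2.68, -0.37);  n_0 = (-0.1368, +0.9906)
edge 1: e_1 = (-0.64, -1.12);  n_1 = (-0.8682, +0.4961)
∠(n_0, n_1) = 52.39°
δ = |180° − 52.39°| = 127.61°
127.61° > 2α = 38.58°  →  invalid

δ = 127.61°, invalid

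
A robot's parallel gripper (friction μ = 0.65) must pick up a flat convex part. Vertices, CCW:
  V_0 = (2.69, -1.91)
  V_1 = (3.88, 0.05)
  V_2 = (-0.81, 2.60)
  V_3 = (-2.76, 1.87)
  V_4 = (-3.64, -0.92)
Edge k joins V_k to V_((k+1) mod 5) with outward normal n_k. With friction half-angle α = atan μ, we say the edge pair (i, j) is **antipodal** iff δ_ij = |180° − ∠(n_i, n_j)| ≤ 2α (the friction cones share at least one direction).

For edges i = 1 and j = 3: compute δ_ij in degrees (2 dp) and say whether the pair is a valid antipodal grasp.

α = atan 0.65 = 33.02°;  2α = 66.05°
edge 1: e_1 = (-4.69, +2.55);  n_1 = (+0.4777, +0.8785)
edge 3: e_3 = (-0.88, -2.79);  n_3 = (-0.9537, +0.3008)
∠(n_1, n_3) = 101.03°
δ = |180° − 101.03°| = 78.97°
78.97° > 2α = 66.05°  →  invalid

δ = 78.97°, invalid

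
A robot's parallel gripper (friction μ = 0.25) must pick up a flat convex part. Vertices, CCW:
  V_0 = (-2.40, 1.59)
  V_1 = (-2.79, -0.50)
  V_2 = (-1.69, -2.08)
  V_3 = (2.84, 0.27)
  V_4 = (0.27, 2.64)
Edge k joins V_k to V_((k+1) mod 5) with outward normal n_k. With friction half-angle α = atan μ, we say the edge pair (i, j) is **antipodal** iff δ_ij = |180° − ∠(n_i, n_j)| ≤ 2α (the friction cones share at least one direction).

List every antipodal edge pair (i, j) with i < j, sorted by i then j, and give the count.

α = atan 0.25 = 14.04°;  2α = 28.07°
n_0 = (-0.9830, +0.1834)
n_1 = (-0.8207, -0.5714)
n_2 = (+0.4605, -0.8877)
n_3 = (+0.6779, +0.7351)
n_4 = (-0.3660, +0.9306)
  (0,1): δ = 134.58°  ·
  (0,2): δ = 52.01°  ·
  (0,3): δ = 57.89°  ·
  (0,4): δ = 122.04°  ·
  (1,2): δ = 97.43°  ·
  (1,3): δ = 12.47°  ✓
  (1,4): δ = 76.62°  ·
  (2,3): δ = 70.10°  ·
  (2,4): δ = 5.95°  ✓
  (3,4): δ = 115.85°  ·
antipodal pairs: 2

count = 2; pairs: (1,3), (2,4)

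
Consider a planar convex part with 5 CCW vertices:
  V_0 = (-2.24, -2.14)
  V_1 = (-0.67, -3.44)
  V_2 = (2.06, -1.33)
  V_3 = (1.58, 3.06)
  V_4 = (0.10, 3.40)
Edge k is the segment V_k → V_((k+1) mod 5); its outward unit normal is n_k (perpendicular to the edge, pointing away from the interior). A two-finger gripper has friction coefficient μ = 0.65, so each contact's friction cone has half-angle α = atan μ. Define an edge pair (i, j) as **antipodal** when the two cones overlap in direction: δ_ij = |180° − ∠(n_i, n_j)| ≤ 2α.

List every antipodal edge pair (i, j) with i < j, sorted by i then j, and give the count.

count = 5; pairs: (0,2), (0,3), (1,3), (1,4), (2,4)

α = atan 0.65 = 33.02°;  2α = 66.05°
n_0 = (-0.6378, -0.7702)
n_1 = (+0.6115, -0.7912)
n_2 = (+0.9941, +0.1087)
n_3 = (+0.2239, +0.9746)
n_4 = (-0.9212, +0.3891)
  (0,1): δ = 102.67°  ·
  (0,2): δ = 44.13°  ✓
  (0,3): δ = 26.69°  ✓
  (0,4): δ = 106.73°  ·
  (1,2): δ = 121.46°  ·
  (1,3): δ = 50.64°  ✓
  (1,4): δ = 29.40°  ✓
  (2,3): δ = 109.18°  ·
  (2,4): δ = 29.14°  ✓
  (3,4): δ = 99.96°  ·
antipodal pairs: 5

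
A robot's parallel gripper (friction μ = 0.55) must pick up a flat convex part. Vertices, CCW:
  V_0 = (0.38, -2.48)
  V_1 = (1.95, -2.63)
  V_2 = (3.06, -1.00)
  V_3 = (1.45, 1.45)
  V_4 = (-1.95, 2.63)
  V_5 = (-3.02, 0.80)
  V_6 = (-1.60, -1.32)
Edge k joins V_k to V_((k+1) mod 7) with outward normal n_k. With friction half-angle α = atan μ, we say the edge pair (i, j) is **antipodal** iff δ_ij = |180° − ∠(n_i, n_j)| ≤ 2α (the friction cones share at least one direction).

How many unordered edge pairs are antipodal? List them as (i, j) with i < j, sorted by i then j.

α = atan 0.55 = 28.81°;  2α = 57.62°
n_0 = (-0.0951, -0.9955)
n_1 = (+0.8265, -0.5629)
n_2 = (+0.8357, +0.5492)
n_3 = (+0.3279, +0.9447)
n_4 = (-0.8633, +0.5048)
n_5 = (-0.8308, -0.5565)
n_6 = (-0.5055, -0.8628)
  (0,1): δ = 118.80°  ·
  (0,2): δ = 51.23°  ✓
  (0,3): δ = 13.68°  ✓
  (0,4): δ = 65.14°  ·
  (0,5): δ = 129.27°  ·
  (0,6): δ = 155.09°  ·
  (1,2): δ = 112.44°  ·
  (1,3): δ = 74.89°  ·
  (1,4): δ = 3.94°  ✓
  (1,5): δ = 68.07°  ·
  (1,6): δ = 93.89°  ·
  (2,3): δ = 142.45°  ·
  (2,4): δ = 63.63°  ·
  (2,5): δ = 0.50°  ✓
  (2,6): δ = 26.33°  ✓
  (3,4): δ = 101.18°  ·
  (3,5): δ = 37.05°  ✓
  (3,6): δ = 11.22°  ✓
  (4,5): δ = 115.87°  ·
  (4,6): δ = 90.05°  ·
  (5,6): δ = 154.18°  ·
antipodal pairs: 7

count = 7; pairs: (0,2), (0,3), (1,4), (2,5), (2,6), (3,5), (3,6)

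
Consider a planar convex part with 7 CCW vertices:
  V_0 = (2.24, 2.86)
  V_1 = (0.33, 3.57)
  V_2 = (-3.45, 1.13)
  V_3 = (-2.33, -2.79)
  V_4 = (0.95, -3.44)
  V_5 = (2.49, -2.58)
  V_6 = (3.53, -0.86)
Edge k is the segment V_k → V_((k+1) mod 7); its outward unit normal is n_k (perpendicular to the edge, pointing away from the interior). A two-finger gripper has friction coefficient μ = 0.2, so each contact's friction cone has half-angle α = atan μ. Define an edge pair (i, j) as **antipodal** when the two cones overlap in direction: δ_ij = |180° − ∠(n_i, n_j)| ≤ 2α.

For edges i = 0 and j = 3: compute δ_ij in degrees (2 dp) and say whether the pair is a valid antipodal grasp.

δ = 9.18°, valid

α = atan 0.2 = 11.31°;  2α = 22.62°
edge 0: e_0 = (-1.91, +0.71);  n_0 = (+0.3484, +0.9373)
edge 3: e_3 = (+3.28, -0.65);  n_3 = (-0.1944, -0.9809)
∠(n_0, n_3) = 170.82°
δ = |180° − 170.82°| = 9.18°
9.18° ≤ 2α = 22.62°  →  valid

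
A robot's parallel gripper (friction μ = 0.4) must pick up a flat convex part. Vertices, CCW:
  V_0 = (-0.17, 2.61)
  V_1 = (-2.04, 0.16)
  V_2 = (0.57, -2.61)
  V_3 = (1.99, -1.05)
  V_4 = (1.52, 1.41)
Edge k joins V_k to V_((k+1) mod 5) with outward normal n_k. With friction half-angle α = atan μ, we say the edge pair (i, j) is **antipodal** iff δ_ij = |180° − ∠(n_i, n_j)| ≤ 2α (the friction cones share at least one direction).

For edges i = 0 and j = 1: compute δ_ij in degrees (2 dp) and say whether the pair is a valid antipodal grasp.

α = atan 0.4 = 21.80°;  2α = 43.60°
edge 0: e_0 = (-1.87, -2.45);  n_0 = (-0.7949, +0.6067)
edge 1: e_1 = (+2.61, -2.77);  n_1 = (-0.7278, -0.6858)
∠(n_0, n_1) = 80.65°
δ = |180° − 80.65°| = 99.35°
99.35° > 2α = 43.60°  →  invalid

δ = 99.35°, invalid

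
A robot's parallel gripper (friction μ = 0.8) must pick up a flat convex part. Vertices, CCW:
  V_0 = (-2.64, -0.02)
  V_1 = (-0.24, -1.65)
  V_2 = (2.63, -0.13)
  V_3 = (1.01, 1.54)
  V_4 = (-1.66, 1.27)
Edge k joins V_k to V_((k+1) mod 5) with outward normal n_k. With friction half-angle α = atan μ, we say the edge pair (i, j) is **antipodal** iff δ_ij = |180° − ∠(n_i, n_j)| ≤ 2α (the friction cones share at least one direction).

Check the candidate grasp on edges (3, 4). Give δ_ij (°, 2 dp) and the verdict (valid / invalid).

α = atan 0.8 = 38.66°;  2α = 77.32°
edge 3: e_3 = (-2.67, -0.27);  n_3 = (-0.1006, +0.9949)
edge 4: e_4 = (-0.98, -1.29);  n_4 = (-0.7963, +0.6049)
∠(n_3, n_4) = 47.00°
δ = |180° − 47.00°| = 133.00°
133.00° > 2α = 77.32°  →  invalid

δ = 133.00°, invalid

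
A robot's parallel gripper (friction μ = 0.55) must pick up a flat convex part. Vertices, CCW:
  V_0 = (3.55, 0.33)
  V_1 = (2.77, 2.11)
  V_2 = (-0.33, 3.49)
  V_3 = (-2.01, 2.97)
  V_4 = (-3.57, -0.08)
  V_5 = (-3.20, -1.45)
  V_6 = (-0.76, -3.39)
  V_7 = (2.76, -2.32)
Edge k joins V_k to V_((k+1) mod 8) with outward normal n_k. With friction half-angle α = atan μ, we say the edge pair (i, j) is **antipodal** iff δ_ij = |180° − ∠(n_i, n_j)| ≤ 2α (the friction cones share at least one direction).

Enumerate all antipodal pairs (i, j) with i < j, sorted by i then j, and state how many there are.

count = 12; pairs: (0,3), (0,4), (0,5), (1,4), (1,5), (1,6), (2,5), (2,6), (2,7), (3,6), (3,7), (4,7)

α = atan 0.55 = 28.81°;  2α = 57.62°
n_0 = (+0.9159, +0.4014)
n_1 = (+0.4067, +0.9136)
n_2 = (-0.2957, +0.9553)
n_3 = (-0.8903, +0.4554)
n_4 = (-0.9654, -0.2607)
n_5 = (-0.6223, -0.7827)
n_6 = (+0.2908, -0.9568)
n_7 = (+0.9583, -0.2857)
  (0,1): δ = 137.66°  ·
  (0,2): δ = 96.46°  ·
  (0,3): δ = 50.75°  ✓
  (0,4): δ = 8.55°  ✓
  (0,5): δ = 27.85°  ✓
  (0,6): δ = 83.24°  ·
  (0,7): δ = 139.74°  ·
  (1,2): δ = 138.80°  ·
  (1,3): δ = 93.09°  ·
  (1,4): δ = 50.89°  ✓
  (1,5): δ = 14.49°  ✓
  (1,6): δ = 40.90°  ✓
  (1,7): δ = 97.40°  ·
  (2,3): δ = 134.29°  ·
  (2,4): δ = 92.09°  ·
  (2,5): δ = 55.69°  ✓
  (2,6): δ = 0.29°  ✓
  (2,7): δ = 56.20°  ✓
  (3,4): δ = 137.80°  ·
  (3,5): δ = 101.40°  ·
  (3,6): δ = 46.00°  ✓
  (3,7): δ = 10.49°  ✓
  (4,5): δ = 143.60°  ·
  (4,6): δ = 88.21°  ·
  (4,7): δ = 31.71°  ✓
  (5,6): δ = 124.60°  ·
  (5,7): δ = 68.11°  ·
  (6,7): δ = 123.51°  ·
antipodal pairs: 12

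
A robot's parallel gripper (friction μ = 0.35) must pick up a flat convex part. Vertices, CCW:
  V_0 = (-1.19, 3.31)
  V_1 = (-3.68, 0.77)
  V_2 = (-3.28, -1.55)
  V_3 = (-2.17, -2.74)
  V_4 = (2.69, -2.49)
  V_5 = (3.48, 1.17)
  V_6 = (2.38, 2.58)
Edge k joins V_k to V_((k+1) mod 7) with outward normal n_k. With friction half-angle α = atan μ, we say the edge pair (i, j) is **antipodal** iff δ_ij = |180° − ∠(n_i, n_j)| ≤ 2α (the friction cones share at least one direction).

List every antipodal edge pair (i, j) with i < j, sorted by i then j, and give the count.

α = atan 0.35 = 19.29°;  2α = 38.58°
n_0 = (-0.7141, +0.7000)
n_1 = (-0.9855, -0.1699)
n_2 = (-0.7313, -0.6821)
n_3 = (+0.0514, -0.9987)
n_4 = (+0.9775, -0.2110)
n_5 = (+0.7884, +0.6151)
n_6 = (+0.2003, +0.9797)
  (0,1): δ = 125.79°  ·
  (0,2): δ = 92.56°  ·
  (0,3): δ = 42.62°  ·
  (0,4): δ = 32.25°  ✓
  (0,5): δ = 82.39°  ·
  (0,6): δ = 122.87°  ·
  (1,2): δ = 146.77°  ·
  (1,3): δ = 96.84°  ·
  (1,4): δ = 21.96°  ✓
  (1,5): δ = 28.18°  ✓
  (1,6): δ = 68.66°  ·
  (2,3): δ = 130.06°  ·
  (2,4): δ = 55.19°  ·
  (2,5): δ = 5.05°  ✓
  (2,6): δ = 35.44°  ✓
  (3,4): δ = 105.12°  ·
  (3,5): δ = 54.99°  ·
  (3,6): δ = 14.50°  ✓
  (4,5): δ = 129.86°  ·
  (4,6): δ = 89.38°  ·
  (5,6): δ = 139.52°  ·
antipodal pairs: 6

count = 6; pairs: (0,4), (1,4), (1,5), (2,5), (2,6), (3,6)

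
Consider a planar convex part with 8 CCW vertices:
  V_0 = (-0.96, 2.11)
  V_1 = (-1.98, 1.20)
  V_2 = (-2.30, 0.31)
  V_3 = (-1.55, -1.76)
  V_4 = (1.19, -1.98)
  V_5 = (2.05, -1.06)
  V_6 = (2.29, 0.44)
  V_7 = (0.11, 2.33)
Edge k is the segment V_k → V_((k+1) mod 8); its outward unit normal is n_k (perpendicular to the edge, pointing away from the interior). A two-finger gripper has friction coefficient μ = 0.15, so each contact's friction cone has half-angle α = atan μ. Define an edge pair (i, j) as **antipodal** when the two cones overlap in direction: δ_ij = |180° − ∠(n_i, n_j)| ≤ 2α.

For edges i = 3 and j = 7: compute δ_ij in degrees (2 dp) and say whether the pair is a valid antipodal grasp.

δ = 16.21°, valid

α = atan 0.15 = 8.53°;  2α = 17.06°
edge 3: e_3 = (+2.74, -0.22);  n_3 = (-0.0800, -0.9968)
edge 7: e_7 = (-1.07, -0.22);  n_7 = (-0.2014, +0.9795)
∠(n_3, n_7) = 163.79°
δ = |180° − 163.79°| = 16.21°
16.21° ≤ 2α = 17.06°  →  valid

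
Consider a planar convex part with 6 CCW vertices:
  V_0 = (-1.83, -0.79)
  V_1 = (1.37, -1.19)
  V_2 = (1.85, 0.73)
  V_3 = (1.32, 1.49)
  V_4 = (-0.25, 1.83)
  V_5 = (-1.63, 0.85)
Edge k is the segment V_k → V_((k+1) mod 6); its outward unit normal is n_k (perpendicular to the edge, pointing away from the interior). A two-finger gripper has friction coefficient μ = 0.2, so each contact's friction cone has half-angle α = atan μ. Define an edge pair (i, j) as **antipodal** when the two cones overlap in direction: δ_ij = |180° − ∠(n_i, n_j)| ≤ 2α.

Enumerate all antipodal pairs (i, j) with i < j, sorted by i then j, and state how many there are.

count = 2; pairs: (0,3), (1,5)

α = atan 0.2 = 11.31°;  2α = 22.62°
n_0 = (-0.1240, -0.9923)
n_1 = (+0.9701, -0.2425)
n_2 = (+0.8202, +0.5720)
n_3 = (+0.2117, +0.9773)
n_4 = (-0.5790, +0.8153)
n_5 = (-0.9926, +0.1211)
  (0,1): δ = 96.91°  ·
  (0,2): δ = 47.98°  ·
  (0,3): δ = 5.09°  ✓
  (0,4): δ = 42.51°  ·
  (0,5): δ = 90.17°  ·
  (1,2): δ = 131.07°  ·
  (1,3): δ = 88.18°  ·
  (1,4): δ = 40.58°  ·
  (1,5): δ = 7.08°  ✓
  (2,3): δ = 137.11°  ·
  (2,4): δ = 89.51°  ·
  (2,5): δ = 41.84°  ·
  (3,4): δ = 132.40°  ·
  (3,5): δ = 84.73°  ·
  (4,5): δ = 132.33°  ·
antipodal pairs: 2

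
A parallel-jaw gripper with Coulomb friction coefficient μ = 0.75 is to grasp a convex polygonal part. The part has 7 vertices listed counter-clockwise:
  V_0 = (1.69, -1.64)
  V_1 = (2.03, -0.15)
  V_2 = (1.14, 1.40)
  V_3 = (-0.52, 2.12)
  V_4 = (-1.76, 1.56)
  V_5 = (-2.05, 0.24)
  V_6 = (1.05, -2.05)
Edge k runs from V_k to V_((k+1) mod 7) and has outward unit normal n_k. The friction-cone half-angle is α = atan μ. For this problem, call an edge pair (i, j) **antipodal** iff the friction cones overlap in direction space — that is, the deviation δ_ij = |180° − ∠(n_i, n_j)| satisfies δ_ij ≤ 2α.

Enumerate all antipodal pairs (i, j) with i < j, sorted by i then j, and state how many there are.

count = 10; pairs: (0,3), (0,4), (0,5), (1,4), (1,5), (2,5), (2,6), (3,5), (3,6), (4,6)

α = atan 0.75 = 36.87°;  2α = 73.74°
n_0 = (+0.9749, -0.2225)
n_1 = (+0.8672, +0.4979)
n_2 = (+0.3979, +0.9174)
n_3 = (-0.4116, +0.9114)
n_4 = (-0.9767, +0.2146)
n_5 = (-0.5942, -0.8043)
n_6 = (+0.5394, -0.8420)
  (0,1): δ = 137.28°  ·
  (0,2): δ = 100.59°  ·
  (0,3): δ = 52.84°  ✓
  (0,4): δ = 0.46°  ✓
  (0,5): δ = 66.40°  ✓
  (0,6): δ = 135.50°  ·
  (1,2): δ = 143.31°  ·
  (1,3): δ = 95.56°  ·
  (1,4): δ = 42.26°  ✓
  (1,5): δ = 23.68°  ✓
  (1,6): δ = 92.78°  ·
  (2,3): δ = 132.25°  ·
  (2,4): δ = 78.94°  ·
  (2,5): δ = 13.01°  ✓
  (2,6): δ = 56.09°  ✓
  (3,4): δ = 126.70°  ·
  (3,5): δ = 60.76°  ✓
  (3,6): δ = 8.34°  ✓
  (4,5): δ = 114.06°  ·
  (4,6): δ = 44.96°  ✓
  (5,6): δ = 110.90°  ·
antipodal pairs: 10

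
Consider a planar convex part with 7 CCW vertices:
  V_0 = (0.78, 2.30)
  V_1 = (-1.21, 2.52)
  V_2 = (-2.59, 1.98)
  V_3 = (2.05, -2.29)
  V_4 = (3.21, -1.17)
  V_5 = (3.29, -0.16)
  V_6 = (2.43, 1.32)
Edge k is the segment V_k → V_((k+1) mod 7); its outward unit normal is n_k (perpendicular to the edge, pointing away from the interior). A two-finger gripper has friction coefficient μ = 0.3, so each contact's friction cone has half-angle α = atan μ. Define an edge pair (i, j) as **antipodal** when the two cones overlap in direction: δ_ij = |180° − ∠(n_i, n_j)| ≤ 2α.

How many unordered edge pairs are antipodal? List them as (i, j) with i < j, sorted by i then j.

count = 3; pairs: (1,3), (2,5), (2,6)

α = atan 0.3 = 16.70°;  2α = 33.40°
n_0 = (+0.1099, +0.9939)
n_1 = (-0.3644, +0.9312)
n_2 = (-0.6772, -0.7358)
n_3 = (+0.6946, -0.7194)
n_4 = (+0.9969, -0.0790)
n_5 = (+0.8646, +0.5024)
n_6 = (+0.5107, +0.8598)
  (0,1): δ = 152.32°  ·
  (0,2): δ = 36.31°  ·
  (0,3): δ = 50.30°  ·
  (0,4): δ = 91.78°  ·
  (0,5): δ = 126.47°  ·
  (0,6): δ = 155.60°  ·
  (1,2): δ = 63.99°  ·
  (1,3): δ = 22.62°  ✓
  (1,4): δ = 64.10°  ·
  (1,5): δ = 98.79°  ·
  (1,6): δ = 127.92°  ·
  (2,3): δ = 93.38°  ·
  (2,4): δ = 51.91°  ·
  (2,5): δ = 17.22°  ✓
  (2,6): δ = 11.91°  ✓
  (3,4): δ = 138.52°  ·
  (3,5): δ = 103.83°  ·
  (3,6): δ = 74.70°  ·
  (4,5): δ = 145.31°  ·
  (4,6): δ = 116.18°  ·
  (5,6): δ = 150.87°  ·
antipodal pairs: 3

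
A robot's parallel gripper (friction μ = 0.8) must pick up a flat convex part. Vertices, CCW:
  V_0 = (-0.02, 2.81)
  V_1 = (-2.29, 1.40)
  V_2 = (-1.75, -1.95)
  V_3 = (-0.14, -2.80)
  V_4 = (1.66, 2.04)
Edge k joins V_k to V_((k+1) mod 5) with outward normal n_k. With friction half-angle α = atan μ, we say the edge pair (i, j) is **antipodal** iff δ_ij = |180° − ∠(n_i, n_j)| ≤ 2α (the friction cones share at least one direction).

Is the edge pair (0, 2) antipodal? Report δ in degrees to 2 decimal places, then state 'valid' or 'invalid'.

α = atan 0.8 = 38.66°;  2α = 77.32°
edge 0: e_0 = (-2.27, -1.41);  n_0 = (-0.5276, +0.8495)
edge 2: e_2 = (+1.61, -0.85);  n_2 = (-0.4669, -0.8843)
∠(n_0, n_2) = 120.32°
δ = |180° − 120.32°| = 59.68°
59.68° ≤ 2α = 77.32°  →  valid

δ = 59.68°, valid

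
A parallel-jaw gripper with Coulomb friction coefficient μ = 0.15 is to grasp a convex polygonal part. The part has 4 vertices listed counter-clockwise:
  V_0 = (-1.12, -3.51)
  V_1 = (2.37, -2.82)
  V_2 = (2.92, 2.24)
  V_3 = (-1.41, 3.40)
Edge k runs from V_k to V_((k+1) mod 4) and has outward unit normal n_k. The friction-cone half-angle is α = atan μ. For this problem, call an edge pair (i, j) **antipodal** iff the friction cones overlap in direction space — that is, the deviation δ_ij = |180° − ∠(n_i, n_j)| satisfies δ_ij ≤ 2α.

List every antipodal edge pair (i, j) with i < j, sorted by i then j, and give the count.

α = atan 0.15 = 8.53°;  2α = 17.06°
n_0 = (+0.1940, -0.9810)
n_1 = (+0.9941, -0.1081)
n_2 = (+0.2588, +0.9659)
n_3 = (-0.9991, -0.0419)
  (0,1): δ = 107.39°  ·
  (0,2): δ = 26.18°  ·
  (0,3): δ = 81.22°  ·
  (1,2): δ = 98.79°  ·
  (1,3): δ = 8.61°  ✓
  (2,3): δ = 72.60°  ·
antipodal pairs: 1

count = 1; pairs: (1,3)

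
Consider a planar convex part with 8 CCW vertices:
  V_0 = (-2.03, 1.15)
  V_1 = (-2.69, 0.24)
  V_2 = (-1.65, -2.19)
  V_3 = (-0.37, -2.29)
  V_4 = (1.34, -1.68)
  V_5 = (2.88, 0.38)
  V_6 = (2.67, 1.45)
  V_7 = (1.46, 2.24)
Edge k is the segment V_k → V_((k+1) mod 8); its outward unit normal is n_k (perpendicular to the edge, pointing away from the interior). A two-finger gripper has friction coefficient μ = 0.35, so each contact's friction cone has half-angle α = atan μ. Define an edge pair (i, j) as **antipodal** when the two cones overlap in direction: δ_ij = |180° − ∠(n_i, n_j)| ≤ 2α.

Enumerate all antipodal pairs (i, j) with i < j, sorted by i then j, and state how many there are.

count = 8; pairs: (0,3), (0,4), (1,5), (1,6), (2,6), (2,7), (3,7), (4,7)

α = atan 0.35 = 19.29°;  2α = 38.58°
n_0 = (-0.8095, +0.5871)
n_1 = (-0.9193, -0.3935)
n_2 = (-0.0779, -0.9970)
n_3 = (+0.3360, -0.9419)
n_4 = (+0.8009, -0.5988)
n_5 = (+0.9813, +0.1926)
n_6 = (+0.5467, +0.8373)
n_7 = (-0.2981, +0.9545)
  (0,1): δ = 120.88°  ·
  (0,2): δ = 58.51°  ·
  (0,3): δ = 34.41°  ✓
  (0,4): δ = 0.83°  ✓
  (0,5): δ = 47.06°  ·
  (0,6): δ = 92.81°  ·
  (0,7): δ = 143.30°  ·
  (1,2): δ = 117.64°  ·
  (1,3): δ = 93.54°  ·
  (1,4): δ = 59.95°  ·
  (1,5): δ = 12.07°  ✓
  (1,6): δ = 33.69°  ✓
  (1,7): δ = 84.17°  ·
  (2,3): δ = 155.90°  ·
  (2,4): δ = 122.31°  ·
  (2,5): δ = 74.43°  ·
  (2,6): δ = 28.67°  ✓
  (2,7): δ = 21.81°  ✓
  (3,4): δ = 146.41°  ·
  (3,5): δ = 98.53°  ·
  (3,6): δ = 52.77°  ·
  (3,7): δ = 2.29°  ✓
  (4,5): δ = 132.12°  ·
  (4,6): δ = 86.36°  ·
  (4,7): δ = 35.87°  ✓
  (5,6): δ = 134.24°  ·
  (5,7): δ = 83.76°  ·
  (6,7): δ = 129.52°  ·
antipodal pairs: 8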